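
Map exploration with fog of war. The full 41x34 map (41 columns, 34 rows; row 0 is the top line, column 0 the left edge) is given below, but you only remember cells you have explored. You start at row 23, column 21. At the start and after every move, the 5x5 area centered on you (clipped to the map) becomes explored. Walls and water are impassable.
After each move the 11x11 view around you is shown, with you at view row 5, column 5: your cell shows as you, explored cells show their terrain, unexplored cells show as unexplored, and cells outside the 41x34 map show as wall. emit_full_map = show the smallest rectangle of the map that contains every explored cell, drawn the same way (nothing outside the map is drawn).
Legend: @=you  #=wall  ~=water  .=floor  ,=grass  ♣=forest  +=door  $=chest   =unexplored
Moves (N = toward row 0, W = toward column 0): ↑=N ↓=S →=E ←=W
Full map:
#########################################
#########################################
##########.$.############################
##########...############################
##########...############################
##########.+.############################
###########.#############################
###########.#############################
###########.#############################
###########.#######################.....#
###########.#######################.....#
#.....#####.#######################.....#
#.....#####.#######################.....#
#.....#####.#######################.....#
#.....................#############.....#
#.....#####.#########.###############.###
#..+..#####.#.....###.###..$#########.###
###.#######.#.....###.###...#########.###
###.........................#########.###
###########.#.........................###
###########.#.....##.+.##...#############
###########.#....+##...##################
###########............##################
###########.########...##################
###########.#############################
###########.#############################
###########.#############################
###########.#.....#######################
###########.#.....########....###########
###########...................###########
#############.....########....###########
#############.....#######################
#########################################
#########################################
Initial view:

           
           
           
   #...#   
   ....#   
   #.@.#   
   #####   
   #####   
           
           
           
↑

           
           
           
   #.+.#   
   #...#   
   ..@.#   
   #...#   
   #####   
   #####   
           
           

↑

           
           
           
   .....   
   #.+.#   
   #.@.#   
   ....#   
   #...#   
   #####   
   #####   
           

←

           
           
           
   ......  
   ##.+.#  
   ##@..#  
   .....#  
   ##...#  
    #####  
    #####  
           

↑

           
           
           
   .....   
   ......  
   ##@+.#  
   ##...#  
   .....#  
   ##...#  
    #####  
    #####  

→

           
           
           
  ......   
  ......   
  ##.@.#   
  ##...#   
  .....#   
  ##...#   
   #####   
   #####   

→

           
           
           
 .......   
 .......   
 ##.+@##   
 ##...##   
 .....##   
 ##...#    
  #####    
  #####    

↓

           
           
 .......   
 .......   
 ##.+.##   
 ##..@##   
 .....##   
 ##...##   
  #####    
  #####    
           

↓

           
 .......   
 .......   
 ##.+.##   
 ##...##   
 ....@##   
 ##...##   
  ######   
  #####    
           
           

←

           
  .......  
  .......  
  ##.+.##  
  ##...##  
  ...@.##  
  ##...##  
   ######  
   #####   
           
           

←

           
   ....... 
   ....... 
   ##.+.## 
   ##...## 
   ..@..## 
   ##...## 
   ####### 
    #####  
           
           

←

           
    .......
    .......
   .##.+.##
   +##...##
   ..@...##
   ###...##
   ########
     ##### 
           
           

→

           
   ....... 
   ....... 
  .##.+.## 
  +##...## 
  ...@..## 
  ###...## 
  ######## 
    #####  
           
           

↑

           
           
   ....... 
   ....... 
  .##.+.## 
  +##@..## 
  ......## 
  ###...## 
  ######## 
    #####  
           

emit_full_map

 .......
 .......
.##.+.##
+##@..##
......##
###...##
########
  ##### 

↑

           
           
           
   ....... 
   ....... 
  .##@+.## 
  +##...## 
  ......## 
  ###...## 
  ######## 
    #####  

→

           
           
           
  .......  
  .......  
 .##.@.##  
 +##...##  
 ......##  
 ###...##  
 ########  
   #####   

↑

           
           
           
   ##.##   
  .......  
  ...@...  
 .##.+.##  
 +##...##  
 ......##  
 ###...##  
 ########  

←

           
           
           
   ###.##  
   ....... 
   ..@.... 
  .##.+.## 
  +##...## 
  ......## 
  ###...## 
  ######## 

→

           
           
           
  ###.##   
  .......  
  ...@...  
 .##.+.##  
 +##...##  
 ......##  
 ###...##  
 ########  

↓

           
           
  ###.##   
  .......  
  .......  
 .##.@.##  
 +##...##  
 ......##  
 ###...##  
 ########  
   #####   

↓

           
  ###.##   
  .......  
  .......  
 .##.+.##  
 +##.@.##  
 ......##  
 ###...##  
 ########  
   #####   
           

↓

  ###.##   
  .......  
  .......  
 .##.+.##  
 +##...##  
 ....@.##  
 ###...##  
 ########  
   #####   
           
           

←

   ###.##  
   ....... 
   ....... 
  .##.+.## 
  +##...## 
  ...@..## 
  ###...## 
  ######## 
    #####  
           
           

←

    ###.## 
    .......
    .......
   .##.+.##
   +##...##
   ..@...##
   ###...##
   ########
     ##### 
           
           

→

   ###.##  
   ....... 
   ....... 
  .##.+.## 
  +##...## 
  ...@..## 
  ###...## 
  ######## 
    #####  
           
           

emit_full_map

 ###.## 
 .......
 .......
.##.+.##
+##...##
...@..##
###...##
########
  ##### 

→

  ###.##   
  .......  
  .......  
 .##.+.##  
 +##...##  
 ....@.##  
 ###...##  
 ########  
   #####   
           
           

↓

  .......  
  .......  
 .##.+.##  
 +##...##  
 ......##  
 ###.@.##  
 ########  
   #####   
           
           
           

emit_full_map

 ###.## 
 .......
 .......
.##.+.##
+##...##
......##
###.@.##
########
  ##### 


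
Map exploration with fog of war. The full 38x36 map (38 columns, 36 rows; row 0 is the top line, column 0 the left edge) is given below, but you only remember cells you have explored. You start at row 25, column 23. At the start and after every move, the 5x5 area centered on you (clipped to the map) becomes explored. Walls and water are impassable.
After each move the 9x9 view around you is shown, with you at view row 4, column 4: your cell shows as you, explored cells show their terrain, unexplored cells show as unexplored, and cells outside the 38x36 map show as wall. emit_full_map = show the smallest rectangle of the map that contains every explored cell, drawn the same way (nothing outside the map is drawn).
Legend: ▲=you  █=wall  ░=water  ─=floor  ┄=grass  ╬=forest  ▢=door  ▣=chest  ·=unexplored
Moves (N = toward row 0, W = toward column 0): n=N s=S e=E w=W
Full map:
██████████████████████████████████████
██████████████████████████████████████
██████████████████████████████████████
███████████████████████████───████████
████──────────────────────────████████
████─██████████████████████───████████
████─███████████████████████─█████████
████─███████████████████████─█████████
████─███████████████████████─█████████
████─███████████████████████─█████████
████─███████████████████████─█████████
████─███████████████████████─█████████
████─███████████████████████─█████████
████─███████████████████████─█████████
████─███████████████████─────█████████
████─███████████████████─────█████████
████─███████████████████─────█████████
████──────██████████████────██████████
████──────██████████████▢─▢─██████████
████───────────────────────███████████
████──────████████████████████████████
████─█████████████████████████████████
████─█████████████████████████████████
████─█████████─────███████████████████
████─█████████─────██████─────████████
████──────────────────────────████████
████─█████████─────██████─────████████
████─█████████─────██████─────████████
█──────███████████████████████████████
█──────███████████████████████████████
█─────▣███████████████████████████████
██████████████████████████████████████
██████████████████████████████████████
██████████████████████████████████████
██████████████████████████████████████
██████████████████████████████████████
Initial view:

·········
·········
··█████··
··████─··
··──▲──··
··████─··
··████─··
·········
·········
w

·········
·········
··██████·
··█████─·
··──▲───·
··█████─·
··█████─·
·········
·········

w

·········
·········
··███████
··██████─
··──▲────
··██████─
··██████─
·········
·········

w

·········
·········
··─██████
··─██████
··──▲────
··─██████
··─██████
·········
·········

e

·········
·········
·─███████
·─██████─
·───▲────
·─██████─
·─██████─
·········
·········

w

·········
·········
··─██████
··─██████
··──▲────
··─██████
··─██████
·········
·········

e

·········
·········
·─███████
·─██████─
·───▲────
·─██████─
·─██████─
·········
·········

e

·········
·········
─███████·
─██████─·
────▲───·
─██████─·
─██████─·
·········
·········

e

·········
·········
███████··
██████─··
────▲──··
██████─··
██████─··
·········
·········

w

·········
·········
─███████·
─██████─·
────▲───·
─██████─·
─██████─·
·········
·········


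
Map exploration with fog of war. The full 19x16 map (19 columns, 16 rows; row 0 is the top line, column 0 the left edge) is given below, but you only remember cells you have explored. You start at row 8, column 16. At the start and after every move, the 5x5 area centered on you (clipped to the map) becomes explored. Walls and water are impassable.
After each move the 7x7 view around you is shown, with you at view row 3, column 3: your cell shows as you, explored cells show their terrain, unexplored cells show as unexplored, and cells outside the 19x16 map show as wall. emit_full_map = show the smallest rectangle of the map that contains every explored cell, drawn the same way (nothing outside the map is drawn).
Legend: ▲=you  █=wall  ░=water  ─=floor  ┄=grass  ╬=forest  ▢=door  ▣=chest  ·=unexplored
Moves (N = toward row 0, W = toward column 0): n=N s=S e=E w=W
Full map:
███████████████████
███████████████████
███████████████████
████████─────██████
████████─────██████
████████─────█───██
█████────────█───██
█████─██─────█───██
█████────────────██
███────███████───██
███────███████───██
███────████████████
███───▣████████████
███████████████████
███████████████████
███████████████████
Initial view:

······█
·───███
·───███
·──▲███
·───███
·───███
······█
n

······█
·───███
·───███
·──▲███
·───███
·───███
·───███

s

·───███
·───███
·───███
·──▲███
·───███
·───███
······█

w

··───██
·█───██
·█───██
·──▲─██
·█───██
·█───██
·······

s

·█───██
·█───██
·────██
·█─▲─██
·█───██
·█████·
·······

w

··█───█
·─█───█
·─────█
·██▲──█
·██───█
·██████
·······

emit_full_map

··───██
·█───██
─█───██
─────██
██▲──██
██───██
██████·

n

···───█
·─█───█
·─█───█
·──▲──█
·██───█
·██───█
·██████

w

····───
·──█───
·──█───
·──▲───
·███───
·███───
··█████

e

···───█
──█───█
──█───█
───▲──█
███───█
███───█
·██████

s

──█───█
──█───█
──────█
███▲──█
███───█
·██████
·······

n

···───█
──█───█
──█───█
───▲──█
███───█
███───█
·██████

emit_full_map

···───██
──█───██
──█───██
───▲──██
███───██
███───██
·██████·


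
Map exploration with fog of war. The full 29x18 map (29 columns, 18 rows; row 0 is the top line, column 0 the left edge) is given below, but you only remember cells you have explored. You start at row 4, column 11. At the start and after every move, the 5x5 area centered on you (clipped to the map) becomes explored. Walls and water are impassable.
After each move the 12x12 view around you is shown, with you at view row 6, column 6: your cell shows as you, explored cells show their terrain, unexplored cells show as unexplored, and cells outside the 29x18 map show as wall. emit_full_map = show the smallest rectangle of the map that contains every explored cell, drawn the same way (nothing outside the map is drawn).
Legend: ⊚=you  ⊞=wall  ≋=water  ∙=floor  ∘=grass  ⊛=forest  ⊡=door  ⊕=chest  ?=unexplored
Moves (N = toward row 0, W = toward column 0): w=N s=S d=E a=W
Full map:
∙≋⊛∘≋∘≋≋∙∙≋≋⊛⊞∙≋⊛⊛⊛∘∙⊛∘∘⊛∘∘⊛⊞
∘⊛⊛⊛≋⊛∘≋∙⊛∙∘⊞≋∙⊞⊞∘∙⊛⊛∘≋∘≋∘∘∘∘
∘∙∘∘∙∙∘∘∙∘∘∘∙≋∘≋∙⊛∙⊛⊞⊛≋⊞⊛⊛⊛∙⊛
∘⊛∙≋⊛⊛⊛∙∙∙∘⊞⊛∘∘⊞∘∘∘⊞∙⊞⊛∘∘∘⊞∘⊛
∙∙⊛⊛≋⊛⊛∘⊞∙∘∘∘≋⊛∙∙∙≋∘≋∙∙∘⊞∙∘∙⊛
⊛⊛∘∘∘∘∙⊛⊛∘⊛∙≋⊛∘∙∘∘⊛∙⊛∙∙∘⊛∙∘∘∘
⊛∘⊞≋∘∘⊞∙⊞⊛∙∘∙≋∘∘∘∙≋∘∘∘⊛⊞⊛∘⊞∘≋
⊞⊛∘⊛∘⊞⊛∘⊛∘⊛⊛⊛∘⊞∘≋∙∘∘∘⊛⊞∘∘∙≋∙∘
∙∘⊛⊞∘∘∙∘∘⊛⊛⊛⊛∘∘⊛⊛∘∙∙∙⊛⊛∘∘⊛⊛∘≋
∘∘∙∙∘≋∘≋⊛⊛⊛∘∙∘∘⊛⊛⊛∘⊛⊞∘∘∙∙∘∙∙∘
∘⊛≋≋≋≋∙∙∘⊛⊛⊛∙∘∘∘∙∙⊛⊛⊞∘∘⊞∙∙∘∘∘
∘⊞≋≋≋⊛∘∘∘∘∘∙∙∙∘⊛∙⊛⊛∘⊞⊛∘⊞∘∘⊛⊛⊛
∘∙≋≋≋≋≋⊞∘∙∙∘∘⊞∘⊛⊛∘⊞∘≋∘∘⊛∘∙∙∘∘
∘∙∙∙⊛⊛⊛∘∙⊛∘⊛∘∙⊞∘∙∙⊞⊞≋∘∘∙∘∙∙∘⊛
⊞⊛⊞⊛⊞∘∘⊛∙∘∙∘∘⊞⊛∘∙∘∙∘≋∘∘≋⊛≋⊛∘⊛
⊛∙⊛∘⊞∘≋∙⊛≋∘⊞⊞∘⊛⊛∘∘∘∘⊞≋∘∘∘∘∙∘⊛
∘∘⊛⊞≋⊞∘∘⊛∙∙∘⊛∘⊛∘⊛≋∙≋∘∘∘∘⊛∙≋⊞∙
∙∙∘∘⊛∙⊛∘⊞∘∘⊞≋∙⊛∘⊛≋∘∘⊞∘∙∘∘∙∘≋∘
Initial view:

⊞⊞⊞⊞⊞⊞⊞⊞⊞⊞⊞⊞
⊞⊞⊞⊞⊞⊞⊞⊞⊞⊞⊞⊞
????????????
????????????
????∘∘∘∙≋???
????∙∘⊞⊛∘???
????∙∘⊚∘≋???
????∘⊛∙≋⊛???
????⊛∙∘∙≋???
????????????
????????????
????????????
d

⊞⊞⊞⊞⊞⊞⊞⊞⊞⊞⊞⊞
⊞⊞⊞⊞⊞⊞⊞⊞⊞⊞⊞⊞
????????????
????????????
???∘∘∘∙≋∘???
???∙∘⊞⊛∘∘???
???∙∘∘⊚≋⊛???
???∘⊛∙≋⊛∘???
???⊛∙∘∙≋∘???
????????????
????????????
????????????

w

⊞⊞⊞⊞⊞⊞⊞⊞⊞⊞⊞⊞
⊞⊞⊞⊞⊞⊞⊞⊞⊞⊞⊞⊞
⊞⊞⊞⊞⊞⊞⊞⊞⊞⊞⊞⊞
????????????
????∙∘⊞≋∙???
???∘∘∘∙≋∘???
???∙∘⊞⊚∘∘???
???∙∘∘∘≋⊛???
???∘⊛∙≋⊛∘???
???⊛∙∘∙≋∘???
????????????
????????????

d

⊞⊞⊞⊞⊞⊞⊞⊞⊞⊞⊞⊞
⊞⊞⊞⊞⊞⊞⊞⊞⊞⊞⊞⊞
⊞⊞⊞⊞⊞⊞⊞⊞⊞⊞⊞⊞
????????????
???∙∘⊞≋∙⊞???
??∘∘∘∙≋∘≋???
??∙∘⊞⊛⊚∘⊞???
??∙∘∘∘≋⊛∙???
??∘⊛∙≋⊛∘∙???
??⊛∙∘∙≋∘????
????????????
????????????

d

⊞⊞⊞⊞⊞⊞⊞⊞⊞⊞⊞⊞
⊞⊞⊞⊞⊞⊞⊞⊞⊞⊞⊞⊞
⊞⊞⊞⊞⊞⊞⊞⊞⊞⊞⊞⊞
????????????
??∙∘⊞≋∙⊞⊞???
?∘∘∘∙≋∘≋∙???
?∙∘⊞⊛∘⊚⊞∘???
?∙∘∘∘≋⊛∙∙???
?∘⊛∙≋⊛∘∙∘???
?⊛∙∘∙≋∘?????
????????????
????????????

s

⊞⊞⊞⊞⊞⊞⊞⊞⊞⊞⊞⊞
⊞⊞⊞⊞⊞⊞⊞⊞⊞⊞⊞⊞
????????????
??∙∘⊞≋∙⊞⊞???
?∘∘∘∙≋∘≋∙???
?∙∘⊞⊛∘∘⊞∘???
?∙∘∘∘≋⊚∙∙???
?∘⊛∙≋⊛∘∙∘???
?⊛∙∘∙≋∘∘∘???
????????????
????????????
????????????

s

⊞⊞⊞⊞⊞⊞⊞⊞⊞⊞⊞⊞
????????????
??∙∘⊞≋∙⊞⊞???
?∘∘∘∙≋∘≋∙???
?∙∘⊞⊛∘∘⊞∘???
?∙∘∘∘≋⊛∙∙???
?∘⊛∙≋⊛⊚∙∘???
?⊛∙∘∙≋∘∘∘???
????⊛∘⊞∘≋???
????????????
????????????
????????????

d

⊞⊞⊞⊞⊞⊞⊞⊞⊞⊞⊞⊞
????????????
?∙∘⊞≋∙⊞⊞????
∘∘∘∙≋∘≋∙????
∙∘⊞⊛∘∘⊞∘∘???
∙∘∘∘≋⊛∙∙∙???
∘⊛∙≋⊛∘⊚∘∘???
⊛∙∘∙≋∘∘∘∙???
???⊛∘⊞∘≋∙???
????????????
????????????
????????????

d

⊞⊞⊞⊞⊞⊞⊞⊞⊞⊞⊞⊞
????????????
∙∘⊞≋∙⊞⊞?????
∘∘∙≋∘≋∙?????
∘⊞⊛∘∘⊞∘∘∘???
∘∘∘≋⊛∙∙∙≋???
⊛∙≋⊛∘∙⊚∘⊛???
∙∘∙≋∘∘∘∙≋???
??⊛∘⊞∘≋∙∘???
????????????
????????????
????????????

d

⊞⊞⊞⊞⊞⊞⊞⊞⊞⊞⊞⊞
????????????
∘⊞≋∙⊞⊞??????
∘∙≋∘≋∙??????
⊞⊛∘∘⊞∘∘∘⊞???
∘∘≋⊛∙∙∙≋∘???
∙≋⊛∘∙∘⊚⊛∙???
∘∙≋∘∘∘∙≋∘???
?⊛∘⊞∘≋∙∘∘???
????????????
????????????
????????????

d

⊞⊞⊞⊞⊞⊞⊞⊞⊞⊞⊞⊞
????????????
⊞≋∙⊞⊞???????
∙≋∘≋∙???????
⊛∘∘⊞∘∘∘⊞∙???
∘≋⊛∙∙∙≋∘≋???
≋⊛∘∙∘∘⊚∙⊛???
∙≋∘∘∘∙≋∘∘???
⊛∘⊞∘≋∙∘∘∘???
????????????
????????????
????????????

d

⊞⊞⊞⊞⊞⊞⊞⊞⊞⊞⊞⊞
????????????
≋∙⊞⊞????????
≋∘≋∙????????
∘∘⊞∘∘∘⊞∙⊞???
≋⊛∙∙∙≋∘≋∙???
⊛∘∙∘∘⊛⊚⊛∙???
≋∘∘∘∙≋∘∘∘???
∘⊞∘≋∙∘∘∘⊛???
????????????
????????????
????????????

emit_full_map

?∙∘⊞≋∙⊞⊞?????
∘∘∘∙≋∘≋∙?????
∙∘⊞⊛∘∘⊞∘∘∘⊞∙⊞
∙∘∘∘≋⊛∙∙∙≋∘≋∙
∘⊛∙≋⊛∘∙∘∘⊛⊚⊛∙
⊛∙∘∙≋∘∘∘∙≋∘∘∘
???⊛∘⊞∘≋∙∘∘∘⊛

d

⊞⊞⊞⊞⊞⊞⊞⊞⊞⊞⊞⊞
????????????
∙⊞⊞?????????
∘≋∙?????????
∘⊞∘∘∘⊞∙⊞⊛???
⊛∙∙∙≋∘≋∙∙???
∘∙∘∘⊛∙⊚∙∙???
∘∘∘∙≋∘∘∘⊛???
⊞∘≋∙∘∘∘⊛⊞???
????????????
????????????
????????????

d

⊞⊞⊞⊞⊞⊞⊞⊞⊞⊞⊞⊞
????????????
⊞⊞??????????
≋∙??????????
⊞∘∘∘⊞∙⊞⊛∘???
∙∙∙≋∘≋∙∙∘???
∙∘∘⊛∙⊛⊚∙∘???
∘∘∙≋∘∘∘⊛⊞???
∘≋∙∘∘∘⊛⊞∘???
????????????
????????????
????????????

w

⊞⊞⊞⊞⊞⊞⊞⊞⊞⊞⊞⊞
⊞⊞⊞⊞⊞⊞⊞⊞⊞⊞⊞⊞
????????????
⊞⊞??????????
≋∙??⊛⊞⊛≋⊞???
⊞∘∘∘⊞∙⊞⊛∘???
∙∙∙≋∘≋⊚∙∘???
∙∘∘⊛∙⊛∙∙∘???
∘∘∙≋∘∘∘⊛⊞???
∘≋∙∘∘∘⊛⊞∘???
????????????
????????????

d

⊞⊞⊞⊞⊞⊞⊞⊞⊞⊞⊞⊞
⊞⊞⊞⊞⊞⊞⊞⊞⊞⊞⊞⊞
????????????
⊞???????????
∙??⊛⊞⊛≋⊞⊛???
∘∘∘⊞∙⊞⊛∘∘???
∙∙≋∘≋∙⊚∘⊞???
∘∘⊛∙⊛∙∙∘⊛???
∘∙≋∘∘∘⊛⊞⊛???
≋∙∘∘∘⊛⊞∘????
????????????
????????????

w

⊞⊞⊞⊞⊞⊞⊞⊞⊞⊞⊞⊞
⊞⊞⊞⊞⊞⊞⊞⊞⊞⊞⊞⊞
⊞⊞⊞⊞⊞⊞⊞⊞⊞⊞⊞⊞
????????????
⊞???⊛∘≋∘≋???
∙??⊛⊞⊛≋⊞⊛???
∘∘∘⊞∙⊞⊚∘∘???
∙∙≋∘≋∙∙∘⊞???
∘∘⊛∙⊛∙∙∘⊛???
∘∙≋∘∘∘⊛⊞⊛???
≋∙∘∘∘⊛⊞∘????
????????????

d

⊞⊞⊞⊞⊞⊞⊞⊞⊞⊞⊞⊞
⊞⊞⊞⊞⊞⊞⊞⊞⊞⊞⊞⊞
⊞⊞⊞⊞⊞⊞⊞⊞⊞⊞⊞⊞
????????????
???⊛∘≋∘≋∘???
??⊛⊞⊛≋⊞⊛⊛???
∘∘⊞∙⊞⊛⊚∘∘???
∙≋∘≋∙∙∘⊞∙???
∘⊛∙⊛∙∙∘⊛∙???
∙≋∘∘∘⊛⊞⊛????
∙∘∘∘⊛⊞∘?????
????????????

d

⊞⊞⊞⊞⊞⊞⊞⊞⊞⊞⊞⊞
⊞⊞⊞⊞⊞⊞⊞⊞⊞⊞⊞⊞
⊞⊞⊞⊞⊞⊞⊞⊞⊞⊞⊞⊞
???????????⊞
??⊛∘≋∘≋∘∘??⊞
?⊛⊞⊛≋⊞⊛⊛⊛??⊞
∘⊞∙⊞⊛∘⊚∘⊞??⊞
≋∘≋∙∙∘⊞∙∘??⊞
⊛∙⊛∙∙∘⊛∙∘??⊞
≋∘∘∘⊛⊞⊛????⊞
∘∘∘⊛⊞∘?????⊞
???????????⊞

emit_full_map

?∙∘⊞≋∙⊞⊞???⊛∘≋∘≋∘∘
∘∘∘∙≋∘≋∙??⊛⊞⊛≋⊞⊛⊛⊛
∙∘⊞⊛∘∘⊞∘∘∘⊞∙⊞⊛∘⊚∘⊞
∙∘∘∘≋⊛∙∙∙≋∘≋∙∙∘⊞∙∘
∘⊛∙≋⊛∘∙∘∘⊛∙⊛∙∙∘⊛∙∘
⊛∙∘∙≋∘∘∘∙≋∘∘∘⊛⊞⊛??
???⊛∘⊞∘≋∙∘∘∘⊛⊞∘???

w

⊞⊞⊞⊞⊞⊞⊞⊞⊞⊞⊞⊞
⊞⊞⊞⊞⊞⊞⊞⊞⊞⊞⊞⊞
⊞⊞⊞⊞⊞⊞⊞⊞⊞⊞⊞⊞
⊞⊞⊞⊞⊞⊞⊞⊞⊞⊞⊞⊞
????∘∘⊛∘∘??⊞
??⊛∘≋∘≋∘∘??⊞
?⊛⊞⊛≋⊞⊚⊛⊛??⊞
∘⊞∙⊞⊛∘∘∘⊞??⊞
≋∘≋∙∙∘⊞∙∘??⊞
⊛∙⊛∙∙∘⊛∙∘??⊞
≋∘∘∘⊛⊞⊛????⊞
∘∘∘⊛⊞∘?????⊞

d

⊞⊞⊞⊞⊞⊞⊞⊞⊞⊞⊞⊞
⊞⊞⊞⊞⊞⊞⊞⊞⊞⊞⊞⊞
⊞⊞⊞⊞⊞⊞⊞⊞⊞⊞⊞⊞
⊞⊞⊞⊞⊞⊞⊞⊞⊞⊞⊞⊞
???∘∘⊛∘∘⊛?⊞⊞
?⊛∘≋∘≋∘∘∘?⊞⊞
⊛⊞⊛≋⊞⊛⊚⊛∙?⊞⊞
⊞∙⊞⊛∘∘∘⊞∘?⊞⊞
∘≋∙∙∘⊞∙∘∙?⊞⊞
∙⊛∙∙∘⊛∙∘??⊞⊞
∘∘∘⊛⊞⊛????⊞⊞
∘∘⊛⊞∘?????⊞⊞

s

⊞⊞⊞⊞⊞⊞⊞⊞⊞⊞⊞⊞
⊞⊞⊞⊞⊞⊞⊞⊞⊞⊞⊞⊞
⊞⊞⊞⊞⊞⊞⊞⊞⊞⊞⊞⊞
???∘∘⊛∘∘⊛?⊞⊞
?⊛∘≋∘≋∘∘∘?⊞⊞
⊛⊞⊛≋⊞⊛⊛⊛∙?⊞⊞
⊞∙⊞⊛∘∘⊚⊞∘?⊞⊞
∘≋∙∙∘⊞∙∘∙?⊞⊞
∙⊛∙∙∘⊛∙∘∘?⊞⊞
∘∘∘⊛⊞⊛????⊞⊞
∘∘⊛⊞∘?????⊞⊞
??????????⊞⊞

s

⊞⊞⊞⊞⊞⊞⊞⊞⊞⊞⊞⊞
⊞⊞⊞⊞⊞⊞⊞⊞⊞⊞⊞⊞
???∘∘⊛∘∘⊛?⊞⊞
?⊛∘≋∘≋∘∘∘?⊞⊞
⊛⊞⊛≋⊞⊛⊛⊛∙?⊞⊞
⊞∙⊞⊛∘∘∘⊞∘?⊞⊞
∘≋∙∙∘⊞⊚∘∙?⊞⊞
∙⊛∙∙∘⊛∙∘∘?⊞⊞
∘∘∘⊛⊞⊛∘⊞∘?⊞⊞
∘∘⊛⊞∘?????⊞⊞
??????????⊞⊞
??????????⊞⊞

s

⊞⊞⊞⊞⊞⊞⊞⊞⊞⊞⊞⊞
???∘∘⊛∘∘⊛?⊞⊞
?⊛∘≋∘≋∘∘∘?⊞⊞
⊛⊞⊛≋⊞⊛⊛⊛∙?⊞⊞
⊞∙⊞⊛∘∘∘⊞∘?⊞⊞
∘≋∙∙∘⊞∙∘∙?⊞⊞
∙⊛∙∙∘⊛⊚∘∘?⊞⊞
∘∘∘⊛⊞⊛∘⊞∘?⊞⊞
∘∘⊛⊞∘∘∙≋∙?⊞⊞
??????????⊞⊞
??????????⊞⊞
??????????⊞⊞

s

???∘∘⊛∘∘⊛?⊞⊞
?⊛∘≋∘≋∘∘∘?⊞⊞
⊛⊞⊛≋⊞⊛⊛⊛∙?⊞⊞
⊞∙⊞⊛∘∘∘⊞∘?⊞⊞
∘≋∙∙∘⊞∙∘∙?⊞⊞
∙⊛∙∙∘⊛∙∘∘?⊞⊞
∘∘∘⊛⊞⊛⊚⊞∘?⊞⊞
∘∘⊛⊞∘∘∙≋∙?⊞⊞
????∘∘⊛⊛∘?⊞⊞
??????????⊞⊞
??????????⊞⊞
??????????⊞⊞

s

?⊛∘≋∘≋∘∘∘?⊞⊞
⊛⊞⊛≋⊞⊛⊛⊛∙?⊞⊞
⊞∙⊞⊛∘∘∘⊞∘?⊞⊞
∘≋∙∙∘⊞∙∘∙?⊞⊞
∙⊛∙∙∘⊛∙∘∘?⊞⊞
∘∘∘⊛⊞⊛∘⊞∘?⊞⊞
∘∘⊛⊞∘∘⊚≋∙?⊞⊞
????∘∘⊛⊛∘?⊞⊞
????∙∙∘∙∙?⊞⊞
??????????⊞⊞
??????????⊞⊞
??????????⊞⊞

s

⊛⊞⊛≋⊞⊛⊛⊛∙?⊞⊞
⊞∙⊞⊛∘∘∘⊞∘?⊞⊞
∘≋∙∙∘⊞∙∘∙?⊞⊞
∙⊛∙∙∘⊛∙∘∘?⊞⊞
∘∘∘⊛⊞⊛∘⊞∘?⊞⊞
∘∘⊛⊞∘∘∙≋∙?⊞⊞
????∘∘⊚⊛∘?⊞⊞
????∙∙∘∙∙?⊞⊞
????⊞∙∙∘∘?⊞⊞
??????????⊞⊞
??????????⊞⊞
??????????⊞⊞

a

?⊛⊞⊛≋⊞⊛⊛⊛∙?⊞
∘⊞∙⊞⊛∘∘∘⊞∘?⊞
≋∘≋∙∙∘⊞∙∘∙?⊞
⊛∙⊛∙∙∘⊛∙∘∘?⊞
≋∘∘∘⊛⊞⊛∘⊞∘?⊞
∘∘∘⊛⊞∘∘∙≋∙?⊞
????⊛∘⊚⊛⊛∘?⊞
????∘∙∙∘∙∙?⊞
????∘⊞∙∙∘∘?⊞
???????????⊞
???????????⊞
???????????⊞

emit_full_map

?????????????∘∘⊛∘∘⊛
?∙∘⊞≋∙⊞⊞???⊛∘≋∘≋∘∘∘
∘∘∘∙≋∘≋∙??⊛⊞⊛≋⊞⊛⊛⊛∙
∙∘⊞⊛∘∘⊞∘∘∘⊞∙⊞⊛∘∘∘⊞∘
∙∘∘∘≋⊛∙∙∙≋∘≋∙∙∘⊞∙∘∙
∘⊛∙≋⊛∘∙∘∘⊛∙⊛∙∙∘⊛∙∘∘
⊛∙∘∙≋∘∘∘∙≋∘∘∘⊛⊞⊛∘⊞∘
???⊛∘⊞∘≋∙∘∘∘⊛⊞∘∘∙≋∙
?????????????⊛∘⊚⊛⊛∘
?????????????∘∙∙∘∙∙
?????????????∘⊞∙∙∘∘


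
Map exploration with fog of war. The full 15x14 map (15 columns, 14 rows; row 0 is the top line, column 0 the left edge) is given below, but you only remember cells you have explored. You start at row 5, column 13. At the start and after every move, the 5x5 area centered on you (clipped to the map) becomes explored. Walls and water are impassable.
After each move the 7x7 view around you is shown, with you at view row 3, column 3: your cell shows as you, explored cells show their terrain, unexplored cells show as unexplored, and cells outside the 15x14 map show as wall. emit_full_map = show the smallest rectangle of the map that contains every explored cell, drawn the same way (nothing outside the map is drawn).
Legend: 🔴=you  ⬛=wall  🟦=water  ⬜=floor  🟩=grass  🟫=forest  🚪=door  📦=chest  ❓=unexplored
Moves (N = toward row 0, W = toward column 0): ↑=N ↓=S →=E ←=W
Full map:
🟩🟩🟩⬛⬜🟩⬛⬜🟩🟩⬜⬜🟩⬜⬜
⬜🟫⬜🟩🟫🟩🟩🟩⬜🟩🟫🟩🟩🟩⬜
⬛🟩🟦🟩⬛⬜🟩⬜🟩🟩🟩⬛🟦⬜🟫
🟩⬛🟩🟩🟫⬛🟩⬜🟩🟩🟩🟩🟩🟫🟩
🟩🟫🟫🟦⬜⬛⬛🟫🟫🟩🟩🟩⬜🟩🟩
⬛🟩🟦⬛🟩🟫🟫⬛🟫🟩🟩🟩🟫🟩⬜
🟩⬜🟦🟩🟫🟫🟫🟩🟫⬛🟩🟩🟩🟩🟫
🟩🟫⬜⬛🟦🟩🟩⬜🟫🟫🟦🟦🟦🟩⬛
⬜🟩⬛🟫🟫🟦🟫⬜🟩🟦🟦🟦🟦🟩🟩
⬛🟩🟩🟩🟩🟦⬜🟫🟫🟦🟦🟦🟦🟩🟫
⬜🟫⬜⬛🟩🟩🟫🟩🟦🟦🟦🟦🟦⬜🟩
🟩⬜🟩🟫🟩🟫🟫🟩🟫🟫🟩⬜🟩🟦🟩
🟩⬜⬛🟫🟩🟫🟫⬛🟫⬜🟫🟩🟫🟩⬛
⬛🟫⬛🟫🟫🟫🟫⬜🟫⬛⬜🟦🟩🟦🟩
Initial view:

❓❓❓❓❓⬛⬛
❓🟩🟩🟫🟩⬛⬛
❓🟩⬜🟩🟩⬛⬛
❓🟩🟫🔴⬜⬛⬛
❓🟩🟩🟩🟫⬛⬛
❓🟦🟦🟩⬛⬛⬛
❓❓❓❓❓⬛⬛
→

❓❓❓❓⬛⬛⬛
🟩🟩🟫🟩⬛⬛⬛
🟩⬜🟩🟩⬛⬛⬛
🟩🟫🟩🔴⬛⬛⬛
🟩🟩🟩🟫⬛⬛⬛
🟦🟦🟩⬛⬛⬛⬛
❓❓❓❓⬛⬛⬛

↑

❓❓❓❓⬛⬛⬛
❓🟦⬜🟫⬛⬛⬛
🟩🟩🟫🟩⬛⬛⬛
🟩⬜🟩🔴⬛⬛⬛
🟩🟫🟩⬜⬛⬛⬛
🟩🟩🟩🟫⬛⬛⬛
🟦🟦🟩⬛⬛⬛⬛

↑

❓❓❓❓⬛⬛⬛
❓🟩🟩⬜⬛⬛⬛
❓🟦⬜🟫⬛⬛⬛
🟩🟩🟫🔴⬛⬛⬛
🟩⬜🟩🟩⬛⬛⬛
🟩🟫🟩⬜⬛⬛⬛
🟩🟩🟩🟫⬛⬛⬛

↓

❓🟩🟩⬜⬛⬛⬛
❓🟦⬜🟫⬛⬛⬛
🟩🟩🟫🟩⬛⬛⬛
🟩⬜🟩🔴⬛⬛⬛
🟩🟫🟩⬜⬛⬛⬛
🟩🟩🟩🟫⬛⬛⬛
🟦🟦🟩⬛⬛⬛⬛

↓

❓🟦⬜🟫⬛⬛⬛
🟩🟩🟫🟩⬛⬛⬛
🟩⬜🟩🟩⬛⬛⬛
🟩🟫🟩🔴⬛⬛⬛
🟩🟩🟩🟫⬛⬛⬛
🟦🟦🟩⬛⬛⬛⬛
❓❓❓❓⬛⬛⬛

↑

❓🟩🟩⬜⬛⬛⬛
❓🟦⬜🟫⬛⬛⬛
🟩🟩🟫🟩⬛⬛⬛
🟩⬜🟩🔴⬛⬛⬛
🟩🟫🟩⬜⬛⬛⬛
🟩🟩🟩🟫⬛⬛⬛
🟦🟦🟩⬛⬛⬛⬛

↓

❓🟦⬜🟫⬛⬛⬛
🟩🟩🟫🟩⬛⬛⬛
🟩⬜🟩🟩⬛⬛⬛
🟩🟫🟩🔴⬛⬛⬛
🟩🟩🟩🟫⬛⬛⬛
🟦🟦🟩⬛⬛⬛⬛
❓❓❓❓⬛⬛⬛


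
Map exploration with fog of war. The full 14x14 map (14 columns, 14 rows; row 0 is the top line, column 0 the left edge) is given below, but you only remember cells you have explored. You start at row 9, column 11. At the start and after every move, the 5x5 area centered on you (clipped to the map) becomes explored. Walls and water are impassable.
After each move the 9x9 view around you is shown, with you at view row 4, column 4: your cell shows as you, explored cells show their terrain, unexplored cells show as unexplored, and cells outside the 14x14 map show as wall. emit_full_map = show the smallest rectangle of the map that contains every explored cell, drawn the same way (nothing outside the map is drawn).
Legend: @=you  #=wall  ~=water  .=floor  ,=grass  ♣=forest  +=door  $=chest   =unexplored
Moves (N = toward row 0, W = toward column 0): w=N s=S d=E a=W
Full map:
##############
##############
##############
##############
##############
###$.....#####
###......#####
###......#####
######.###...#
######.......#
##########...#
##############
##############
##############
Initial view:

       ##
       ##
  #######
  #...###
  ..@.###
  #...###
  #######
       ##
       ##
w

       ##
       ##
  #######
  #######
  #.@.###
  ....###
  #...###
  #######
       ##

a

        #
        #
  .######
  .######
  ##@..##
  .....##
  ##...##
   ######
        #

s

        #
  .######
  .######
  ##...##
  ..@..##
  ##...##
  #######
        #
        #

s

  .######
  .######
  ##...##
  .....##
  ##@..##
  #######
  ##### #
        #
#########

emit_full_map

.#####
.#####
##...#
.....#
##@..#
######
##### 

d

 .#######
 .#######
 ##...###
 .....###
 ##.@.###
 ########
 ########
       ##
#########

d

.########
.########
##...####
.....####
##..@####
#########
#########
      ###
#########

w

      ###
.########
.########
##...####
....@####
##...####
#########
#########
      ###

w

      ###
      ###
.########
.########
##..@####
.....####
##...####
#########
#########

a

       ##
       ##
 .#######
 .#######
 ##.@.###
 .....###
 ##...###
 ########
 ########

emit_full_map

.#####
.#####
##.@.#
.....#
##...#
######
######

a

        #
        #
  .######
  .######
  ##@..##
  .....##
  ##...##
  #######
  #######

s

        #
  .######
  .######
  ##...##
  ..@..##
  ##...##
  #######
  #######
        #

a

         
   .#####
  ..#####
  ###...#
  ..@...#
  ###...#
  #######
   ######
         

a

         
    .####
  ...####
  .###...
  ..@....
  ####...
  #######
    #####
         

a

         
     .###
  ....###
  #.###..
  #.@....
  #####..
  #######
     ####
         

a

         
      .##
  .....##
  ##.###.
  ##@....
  ######.
  #######
      ###
         

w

         
         
  .....##
  .....##
  ##@###.
  ##.....
  ######.
  #######
      ###

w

         
         
  .....  
  .....##
  ..@..##
  ##.###.
  ##.....
  ######.
  #######

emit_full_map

.....     
.....#####
..@..#####
##.###...#
##.......#
######...#
##########
    ######


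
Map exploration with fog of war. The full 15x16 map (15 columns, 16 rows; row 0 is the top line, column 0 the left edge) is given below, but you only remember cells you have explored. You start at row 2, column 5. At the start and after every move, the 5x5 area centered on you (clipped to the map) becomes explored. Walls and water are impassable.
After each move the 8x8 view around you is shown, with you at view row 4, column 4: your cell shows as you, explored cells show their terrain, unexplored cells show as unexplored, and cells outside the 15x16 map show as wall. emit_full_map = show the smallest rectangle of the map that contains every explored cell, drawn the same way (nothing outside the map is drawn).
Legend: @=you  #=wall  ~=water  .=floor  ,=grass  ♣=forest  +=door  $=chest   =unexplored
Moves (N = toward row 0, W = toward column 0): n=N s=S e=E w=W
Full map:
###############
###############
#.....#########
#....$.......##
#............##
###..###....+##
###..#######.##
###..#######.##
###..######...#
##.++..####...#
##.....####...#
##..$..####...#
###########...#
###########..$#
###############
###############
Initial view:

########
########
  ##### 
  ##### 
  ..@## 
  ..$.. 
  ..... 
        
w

########
########
  ######
  ######
  ..@.##
  ...$..
  ......
        

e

########
########
 ###### 
 ###### 
 ...@## 
 ...$.. 
 ...... 
        

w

########
########
  ######
  ######
  ..@.##
  ...$..
  ......
        

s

########
  ######
  ######
  ....##
  ..@$..
  ......
  #..## 
        

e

########
 ###### 
 ###### 
 ....## 
 ...@.. 
 ...... 
 #..### 
        

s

 ###### 
 ###### 
 ....## 
 ...$.. 
 ...@.. 
 #..### 
  ..### 
        

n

########
 ###### 
 ###### 
 ....## 
 ...@.. 
 ...... 
 #..### 
  ..### 

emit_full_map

######
######
....##
...@..
......
#..###
 ..###


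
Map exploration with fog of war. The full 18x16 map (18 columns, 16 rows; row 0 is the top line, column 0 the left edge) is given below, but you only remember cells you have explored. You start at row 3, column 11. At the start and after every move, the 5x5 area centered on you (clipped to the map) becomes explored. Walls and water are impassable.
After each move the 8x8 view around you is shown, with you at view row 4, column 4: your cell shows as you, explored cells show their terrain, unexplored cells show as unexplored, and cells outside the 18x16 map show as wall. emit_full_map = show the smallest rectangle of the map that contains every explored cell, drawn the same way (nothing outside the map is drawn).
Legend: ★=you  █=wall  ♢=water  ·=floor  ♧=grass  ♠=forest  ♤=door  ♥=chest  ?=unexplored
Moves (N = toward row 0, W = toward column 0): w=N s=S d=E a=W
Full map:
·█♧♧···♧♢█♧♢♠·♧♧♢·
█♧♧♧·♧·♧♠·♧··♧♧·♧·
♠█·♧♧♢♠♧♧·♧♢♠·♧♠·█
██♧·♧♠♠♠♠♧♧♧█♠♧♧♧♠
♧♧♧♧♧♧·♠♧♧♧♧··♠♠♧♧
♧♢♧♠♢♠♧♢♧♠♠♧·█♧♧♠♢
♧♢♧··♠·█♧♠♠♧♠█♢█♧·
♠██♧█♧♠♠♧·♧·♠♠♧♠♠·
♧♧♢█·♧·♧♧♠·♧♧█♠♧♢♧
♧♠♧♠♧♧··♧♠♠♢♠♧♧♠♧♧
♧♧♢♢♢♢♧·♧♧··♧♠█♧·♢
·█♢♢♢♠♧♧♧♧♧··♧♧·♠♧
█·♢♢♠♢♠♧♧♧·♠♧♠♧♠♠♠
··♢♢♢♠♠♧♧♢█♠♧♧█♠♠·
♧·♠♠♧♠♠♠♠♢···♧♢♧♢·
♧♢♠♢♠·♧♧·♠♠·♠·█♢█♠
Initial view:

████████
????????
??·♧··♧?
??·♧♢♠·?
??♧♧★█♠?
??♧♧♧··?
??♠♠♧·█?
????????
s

????????
??·♧··♧?
??·♧♢♠·?
??♧♧♧█♠?
??♧♧★··?
??♠♠♧·█?
??♠♠♧♠█?
????????

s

??·♧··♧?
??·♧♢♠·?
??♧♧♧█♠?
??♧♧♧··?
??♠♠★·█?
??♠♠♧♠█?
??·♧·♠♠?
????????

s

??·♧♢♠·?
??♧♧♧█♠?
??♧♧♧··?
??♠♠♧·█?
??♠♠★♠█?
??·♧·♠♠?
??♠·♧♧█?
????????

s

??♧♧♧█♠?
??♧♧♧··?
??♠♠♧·█?
??♠♠♧♠█?
??·♧★♠♠?
??♠·♧♧█?
??♠♠♢♠♧?
????????

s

??♧♧♧··?
??♠♠♧·█?
??♠♠♧♠█?
??·♧·♠♠?
??♠·★♧█?
??♠♠♢♠♧?
??♧··♧♠?
????????

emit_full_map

·♧··♧
·♧♢♠·
♧♧♧█♠
♧♧♧··
♠♠♧·█
♠♠♧♠█
·♧·♠♠
♠·★♧█
♠♠♢♠♧
♧··♧♠

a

???♧♧♧··
???♠♠♧·█
??♧♠♠♧♠█
??♧·♧·♠♠
??♧♠★♧♧█
??♧♠♠♢♠♧
??♧♧··♧♠
????????

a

????♧♧♧·
????♠♠♧·
??█♧♠♠♧♠
??♠♧·♧·♠
??♧♧★·♧♧
??·♧♠♠♢♠
??·♧♧··♧
????????

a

?????♧♧♧
?????♠♠♧
??·█♧♠♠♧
??♠♠♧·♧·
??·♧★♠·♧
??··♧♠♠♢
??♧·♧♧··
????????

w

?????♧♧♧
?????♧♧♧
??♧♢♧♠♠♧
??·█♧♠♠♧
??♠♠★·♧·
??·♧♧♠·♧
??··♧♠♠♢
??♧·♧♧··

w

?????·♧♢
?????♧♧♧
??·♠♧♧♧♧
??♧♢♧♠♠♧
??·█★♠♠♧
??♠♠♧·♧·
??·♧♧♠·♧
??··♧♠♠♢

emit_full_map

???·♧··♧
???·♧♢♠·
???♧♧♧█♠
·♠♧♧♧♧··
♧♢♧♠♠♧·█
·█★♠♠♧♠█
♠♠♧·♧·♠♠
·♧♧♠·♧♧█
··♧♠♠♢♠♧
♧·♧♧··♧♠

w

?????·♧·
?????·♧♢
??♠♠♠♧♧♧
??·♠♧♧♧♧
??♧♢★♠♠♧
??·█♧♠♠♧
??♠♠♧·♧·
??·♧♧♠·♧

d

????·♧··
????·♧♢♠
?♠♠♠♧♧♧█
?·♠♧♧♧♧·
?♧♢♧★♠♧·
?·█♧♠♠♧♠
?♠♠♧·♧·♠
?·♧♧♠·♧♧

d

???·♧··♧
???·♧♢♠·
♠♠♠♧♧♧█♠
·♠♧♧♧♧··
♧♢♧♠★♧·█
·█♧♠♠♧♠█
♠♠♧·♧·♠♠
·♧♧♠·♧♧█

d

??·♧··♧?
??·♧♢♠·?
♠♠♧♧♧█♠?
♠♧♧♧♧··?
♢♧♠♠★·█?
█♧♠♠♧♠█?
♠♧·♧·♠♠?
♧♧♠·♧♧█?

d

?·♧··♧??
?·♧♢♠·??
♠♧♧♧█♠♧?
♧♧♧♧··♠?
♧♠♠♧★█♧?
♧♠♠♧♠█♢?
♧·♧·♠♠♧?
♧♠·♧♧█??

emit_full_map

???·♧··♧?
???·♧♢♠·?
♠♠♠♧♧♧█♠♧
·♠♧♧♧♧··♠
♧♢♧♠♠♧★█♧
·█♧♠♠♧♠█♢
♠♠♧·♧·♠♠♧
·♧♧♠·♧♧█?
··♧♠♠♢♠♧?
♧·♧♧··♧♠?
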